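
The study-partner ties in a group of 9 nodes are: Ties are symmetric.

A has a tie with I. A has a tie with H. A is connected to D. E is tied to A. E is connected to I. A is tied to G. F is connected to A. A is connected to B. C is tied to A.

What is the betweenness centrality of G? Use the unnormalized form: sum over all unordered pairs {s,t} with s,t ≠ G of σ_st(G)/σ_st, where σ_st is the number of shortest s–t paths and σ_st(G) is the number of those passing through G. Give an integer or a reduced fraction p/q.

No shortest path between any pair of other nodes passes through G.
Summing the contributions gives betweenness(G) = 0.

0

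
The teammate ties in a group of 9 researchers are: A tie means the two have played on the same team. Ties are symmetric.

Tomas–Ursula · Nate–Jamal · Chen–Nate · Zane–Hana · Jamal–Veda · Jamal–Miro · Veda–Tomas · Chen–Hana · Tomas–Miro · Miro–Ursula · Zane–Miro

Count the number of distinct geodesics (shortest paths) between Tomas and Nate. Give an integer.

The shortest distance is 3. The length-3 paths are: Tomas–Veda–Jamal–Nate; Tomas–Miro–Jamal–Nate.
That gives 2 distinct shortest paths.

2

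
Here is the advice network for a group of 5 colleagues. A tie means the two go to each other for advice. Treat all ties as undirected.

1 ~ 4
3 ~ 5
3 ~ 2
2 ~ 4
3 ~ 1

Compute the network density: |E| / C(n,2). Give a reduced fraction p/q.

There are 5 edges and 5 nodes, so the maximum possible is C(5,2) = 10.
Density = 5/10 = 1/2.

1/2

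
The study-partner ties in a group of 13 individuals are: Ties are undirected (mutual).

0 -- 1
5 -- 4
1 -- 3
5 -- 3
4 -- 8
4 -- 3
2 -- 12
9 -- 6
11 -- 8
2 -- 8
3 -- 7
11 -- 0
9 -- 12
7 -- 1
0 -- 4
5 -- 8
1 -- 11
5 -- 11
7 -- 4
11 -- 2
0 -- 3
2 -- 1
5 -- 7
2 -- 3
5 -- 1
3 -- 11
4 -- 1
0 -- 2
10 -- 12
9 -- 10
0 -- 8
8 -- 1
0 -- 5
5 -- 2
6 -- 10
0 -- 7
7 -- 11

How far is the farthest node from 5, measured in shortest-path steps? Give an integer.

4

Distances from 5: 0:1, 1:1, 2:1, 3:1, 4:1, 6:4, 7:1, 8:1, 9:3, 10:3, 11:1, 12:2.
The largest is 4 (to 6), so the eccentricity of 5 is 4.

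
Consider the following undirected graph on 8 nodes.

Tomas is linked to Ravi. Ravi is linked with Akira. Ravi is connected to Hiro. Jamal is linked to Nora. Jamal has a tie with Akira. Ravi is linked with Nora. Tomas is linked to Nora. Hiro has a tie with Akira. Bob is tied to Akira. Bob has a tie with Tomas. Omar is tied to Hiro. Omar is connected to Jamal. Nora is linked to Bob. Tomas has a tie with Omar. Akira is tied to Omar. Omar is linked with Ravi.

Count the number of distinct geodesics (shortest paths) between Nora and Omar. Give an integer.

The shortest distance is 2. The length-2 paths are: Nora–Jamal–Omar; Nora–Ravi–Omar; Nora–Tomas–Omar.
That gives 3 distinct shortest paths.

3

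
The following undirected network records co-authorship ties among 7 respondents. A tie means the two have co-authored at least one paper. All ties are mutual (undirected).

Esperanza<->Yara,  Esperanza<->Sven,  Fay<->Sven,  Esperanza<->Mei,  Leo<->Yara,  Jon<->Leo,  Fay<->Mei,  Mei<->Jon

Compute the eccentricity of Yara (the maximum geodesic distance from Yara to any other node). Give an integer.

Distances from Yara: Esperanza:1, Fay:3, Jon:2, Leo:1, Mei:2, Sven:2.
The largest is 3 (to Fay), so the eccentricity of Yara is 3.

3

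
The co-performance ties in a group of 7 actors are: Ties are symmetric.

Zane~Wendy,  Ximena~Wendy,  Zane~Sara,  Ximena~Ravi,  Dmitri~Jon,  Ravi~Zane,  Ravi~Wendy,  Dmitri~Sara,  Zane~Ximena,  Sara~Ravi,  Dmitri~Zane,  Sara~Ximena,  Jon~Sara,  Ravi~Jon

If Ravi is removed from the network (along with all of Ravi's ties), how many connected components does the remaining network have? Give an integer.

Ravi's neighbors (Jon, Sara, Wendy, Ximena, and Zane) remain reachable from one another through other ties, so the rest of the network stays in one piece.

1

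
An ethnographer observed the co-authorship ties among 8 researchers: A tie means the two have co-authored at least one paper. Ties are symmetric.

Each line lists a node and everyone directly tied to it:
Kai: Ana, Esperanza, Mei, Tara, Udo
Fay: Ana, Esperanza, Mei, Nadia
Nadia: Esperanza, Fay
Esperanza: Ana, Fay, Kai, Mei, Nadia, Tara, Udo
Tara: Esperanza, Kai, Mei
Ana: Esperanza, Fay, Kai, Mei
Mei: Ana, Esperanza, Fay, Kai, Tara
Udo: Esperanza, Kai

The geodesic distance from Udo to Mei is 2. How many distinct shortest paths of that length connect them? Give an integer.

2

The shortest distance is 2. The length-2 paths are: Udo–Kai–Mei; Udo–Esperanza–Mei.
That gives 2 distinct shortest paths.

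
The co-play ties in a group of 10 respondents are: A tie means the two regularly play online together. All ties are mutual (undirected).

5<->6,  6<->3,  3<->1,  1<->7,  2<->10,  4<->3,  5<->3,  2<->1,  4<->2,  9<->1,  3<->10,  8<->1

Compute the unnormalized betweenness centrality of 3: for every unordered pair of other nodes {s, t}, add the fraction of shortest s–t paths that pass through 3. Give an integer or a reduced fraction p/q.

37/2

Pairs whose geodesics pass through 3 — 7–4: 1/2; 7–6: 1; 7–10: 1/2; 7–5: 1; 4–1: 1/2; 4–6: 1; 4–9: 1/2; 4–10: 1/2; 4–8: 1/2; 4–5: 1; 1–6: 1; 1–10: 1/2; 1–5: 1; 6–9: 1 … (+9 more pairs).
All other pairs contribute 0.
Summing the contributions gives betweenness(3) = 37/2.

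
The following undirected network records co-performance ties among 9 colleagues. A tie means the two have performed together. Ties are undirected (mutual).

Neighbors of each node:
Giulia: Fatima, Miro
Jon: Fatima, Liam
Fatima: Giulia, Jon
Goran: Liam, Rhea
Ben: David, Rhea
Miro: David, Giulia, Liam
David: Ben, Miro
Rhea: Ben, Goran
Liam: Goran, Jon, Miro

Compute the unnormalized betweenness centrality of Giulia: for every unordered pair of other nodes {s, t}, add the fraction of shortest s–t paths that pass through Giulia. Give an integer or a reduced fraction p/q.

3

Pairs whose geodesics pass through Giulia — Ben–Fatima: 1; David–Fatima: 1; Miro–Fatima: 1.
All other pairs contribute 0.
Summing the contributions gives betweenness(Giulia) = 3.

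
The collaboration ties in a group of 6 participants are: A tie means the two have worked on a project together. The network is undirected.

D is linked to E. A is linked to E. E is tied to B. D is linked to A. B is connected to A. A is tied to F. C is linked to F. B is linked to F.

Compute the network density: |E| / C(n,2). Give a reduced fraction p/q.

8/15

There are 8 edges and 6 nodes, so the maximum possible is C(6,2) = 15.
Density = 8/15.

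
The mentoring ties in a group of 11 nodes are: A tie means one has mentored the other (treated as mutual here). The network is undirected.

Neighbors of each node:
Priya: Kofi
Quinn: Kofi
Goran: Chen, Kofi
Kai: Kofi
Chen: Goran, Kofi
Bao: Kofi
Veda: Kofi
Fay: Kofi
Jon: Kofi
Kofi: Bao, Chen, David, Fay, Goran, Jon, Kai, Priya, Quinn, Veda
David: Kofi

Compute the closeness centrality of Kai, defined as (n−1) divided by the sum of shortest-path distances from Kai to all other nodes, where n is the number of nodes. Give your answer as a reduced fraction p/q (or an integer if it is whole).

Distances from Kai: Bao:2, Chen:2, David:2, Fay:2, Goran:2, Jon:2, Kofi:1, Priya:2, Quinn:2, Veda:2. Sum = 19.
n = 11, so closeness = 10/19.

10/19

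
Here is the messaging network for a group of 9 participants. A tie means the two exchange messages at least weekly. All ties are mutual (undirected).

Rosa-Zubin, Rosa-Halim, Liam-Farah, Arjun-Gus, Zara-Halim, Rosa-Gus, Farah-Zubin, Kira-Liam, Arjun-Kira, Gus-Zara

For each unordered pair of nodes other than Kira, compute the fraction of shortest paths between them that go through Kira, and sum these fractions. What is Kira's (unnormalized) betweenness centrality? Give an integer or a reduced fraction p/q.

Pairs whose geodesics pass through Kira — Liam–Arjun: 1; Liam–Gus: 1; Liam–Zara: 1; Arjun–Farah: 1.
All other pairs contribute 0.
Summing the contributions gives betweenness(Kira) = 4.

4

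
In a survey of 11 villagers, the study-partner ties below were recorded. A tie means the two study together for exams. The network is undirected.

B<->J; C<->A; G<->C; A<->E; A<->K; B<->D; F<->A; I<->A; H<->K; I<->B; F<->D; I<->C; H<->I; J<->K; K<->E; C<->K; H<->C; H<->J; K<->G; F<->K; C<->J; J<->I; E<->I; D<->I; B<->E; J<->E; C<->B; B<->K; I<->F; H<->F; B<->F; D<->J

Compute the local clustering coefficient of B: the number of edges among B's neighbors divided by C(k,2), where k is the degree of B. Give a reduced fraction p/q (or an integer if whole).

B's neighbors: C, D, E, F, I, J, and K (k = 7).
Possible neighbor pairs: C(7,2) = 21. Edges among them: C–I, C–J, C–K, D–F, D–I, D–J, E–I, E–J, E–K, F–I, F–K, I–J, J–K → e = 13.
Clustering(B) = 13/21.

13/21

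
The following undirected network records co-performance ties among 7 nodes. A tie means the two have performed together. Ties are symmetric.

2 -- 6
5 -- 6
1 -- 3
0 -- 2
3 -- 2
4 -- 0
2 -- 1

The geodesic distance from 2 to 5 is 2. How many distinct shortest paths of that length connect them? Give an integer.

The shortest distance is 2, and the only length-2 path is 2–6–5. So there is exactly 1 shortest path.

1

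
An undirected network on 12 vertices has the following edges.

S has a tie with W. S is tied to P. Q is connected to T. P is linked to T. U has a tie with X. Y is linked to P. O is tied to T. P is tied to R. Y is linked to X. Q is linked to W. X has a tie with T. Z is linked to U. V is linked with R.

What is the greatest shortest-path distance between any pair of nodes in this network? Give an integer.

6

Eccentricity of each node (its greatest distance to any other): O:4, P:4, Q:4, R:5, S:5, T:3, U:5, V:6, W:5, X:4, Y:3, Z:6.
The maximum eccentricity is 6, realized for instance by the pair V–Z via V – R – P – T – X – U – Z. So the diameter is 6.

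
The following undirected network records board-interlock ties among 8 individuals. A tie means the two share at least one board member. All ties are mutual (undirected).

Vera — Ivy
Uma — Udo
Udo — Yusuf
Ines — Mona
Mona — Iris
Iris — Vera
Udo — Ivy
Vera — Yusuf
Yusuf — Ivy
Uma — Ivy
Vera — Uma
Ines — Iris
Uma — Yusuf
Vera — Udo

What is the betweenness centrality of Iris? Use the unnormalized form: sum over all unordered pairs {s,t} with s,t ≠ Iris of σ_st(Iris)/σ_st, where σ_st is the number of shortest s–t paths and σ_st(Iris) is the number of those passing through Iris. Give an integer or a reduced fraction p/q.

Pairs whose geodesics pass through Iris — Ines–Uma: 1; Ines–Ivy: 1; Ines–Yusuf: 1; Ines–Vera: 1; Ines–Udo: 1; Mona–Uma: 1; Mona–Ivy: 1; Mona–Yusuf: 1; Mona–Vera: 1; Mona–Udo: 1.
All other pairs contribute 0.
Summing the contributions gives betweenness(Iris) = 10.

10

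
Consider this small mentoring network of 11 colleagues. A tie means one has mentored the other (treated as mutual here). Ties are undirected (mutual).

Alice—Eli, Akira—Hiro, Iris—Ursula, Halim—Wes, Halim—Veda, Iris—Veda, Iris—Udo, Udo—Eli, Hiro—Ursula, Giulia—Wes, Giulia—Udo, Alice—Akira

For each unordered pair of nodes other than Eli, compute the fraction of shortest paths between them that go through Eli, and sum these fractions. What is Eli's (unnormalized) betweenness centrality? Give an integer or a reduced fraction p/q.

Pairs whose geodesics pass through Eli — Iris–Alice: 1; Veda–Alice: 1; Halim–Alice: 2/2; Wes–Alice: 1; Wes–Akira: 1; Giulia–Alice: 1; Giulia–Akira: 1; Udo–Alice: 1; Udo–Akira: 1.
All other pairs contribute 0.
Summing the contributions gives betweenness(Eli) = 9.

9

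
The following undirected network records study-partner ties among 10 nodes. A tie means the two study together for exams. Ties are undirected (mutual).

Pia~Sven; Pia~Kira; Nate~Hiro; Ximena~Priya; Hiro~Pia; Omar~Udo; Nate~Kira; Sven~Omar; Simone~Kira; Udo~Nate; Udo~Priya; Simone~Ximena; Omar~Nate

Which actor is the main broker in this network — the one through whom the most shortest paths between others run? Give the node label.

Nate

Unnormalized betweenness of each node: Hiro:13/12, Kira:19/2, Nate:59/6, Omar:49/12, Pia:29/6, Priya:23/6, Simone:53/12, Sven:19/12, Udo:91/12, Ximena:9/4.
Nate has the largest value, 59/6, making it the main broker — the node through which the most shortest paths run.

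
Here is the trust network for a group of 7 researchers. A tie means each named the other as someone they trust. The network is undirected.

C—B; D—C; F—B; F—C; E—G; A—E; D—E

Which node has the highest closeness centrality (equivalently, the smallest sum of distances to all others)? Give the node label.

Farness (sum of distances to all others) for each node — A:16, B:15, C:11, D:10, E:11, F:15, G:16.
The smallest farness is 10, for D, so D has the highest closeness.

D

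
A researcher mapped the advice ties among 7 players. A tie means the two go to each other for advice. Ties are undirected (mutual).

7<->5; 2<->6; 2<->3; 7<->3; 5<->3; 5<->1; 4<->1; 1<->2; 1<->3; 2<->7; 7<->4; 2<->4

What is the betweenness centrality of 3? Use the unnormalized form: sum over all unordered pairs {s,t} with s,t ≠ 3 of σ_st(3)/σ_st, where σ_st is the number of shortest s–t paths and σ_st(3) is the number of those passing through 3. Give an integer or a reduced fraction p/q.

Pairs whose geodesics pass through 3 — 1–7: 1/4; 6–5: 1/3; 5–2: 1/3.
All other pairs contribute 0.
Summing the contributions gives betweenness(3) = 11/12.

11/12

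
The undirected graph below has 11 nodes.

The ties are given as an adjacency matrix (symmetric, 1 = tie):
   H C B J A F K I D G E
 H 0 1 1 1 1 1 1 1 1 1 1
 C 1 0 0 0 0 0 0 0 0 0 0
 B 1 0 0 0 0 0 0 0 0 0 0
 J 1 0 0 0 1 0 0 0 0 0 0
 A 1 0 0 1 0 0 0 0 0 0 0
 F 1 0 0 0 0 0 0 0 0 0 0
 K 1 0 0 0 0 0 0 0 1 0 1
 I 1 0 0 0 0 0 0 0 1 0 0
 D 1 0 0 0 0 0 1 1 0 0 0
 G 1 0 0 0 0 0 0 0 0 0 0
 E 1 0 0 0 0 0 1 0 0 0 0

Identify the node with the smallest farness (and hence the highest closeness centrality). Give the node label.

H

Farness (sum of distances to all others) for each node — A:18, B:19, C:19, D:17, E:18, F:19, G:19, H:10, I:18, J:18, K:17.
The smallest farness is 10, for H, so H has the highest closeness.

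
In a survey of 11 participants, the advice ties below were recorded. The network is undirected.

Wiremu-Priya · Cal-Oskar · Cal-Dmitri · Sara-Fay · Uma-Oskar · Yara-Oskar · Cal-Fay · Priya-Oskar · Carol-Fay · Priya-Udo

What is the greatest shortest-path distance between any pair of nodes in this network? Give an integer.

Eccentricity of each node (its greatest distance to any other): Cal:3, Carol:5, Dmitri:4, Fay:4, Oskar:3, Priya:4, Sara:5, Udo:5, Uma:4, Wiremu:5, Yara:4.
The maximum eccentricity is 5, realized for instance by the pair Sara–Udo via Sara – Fay – Cal – Oskar – Priya – Udo. So the diameter is 5.

5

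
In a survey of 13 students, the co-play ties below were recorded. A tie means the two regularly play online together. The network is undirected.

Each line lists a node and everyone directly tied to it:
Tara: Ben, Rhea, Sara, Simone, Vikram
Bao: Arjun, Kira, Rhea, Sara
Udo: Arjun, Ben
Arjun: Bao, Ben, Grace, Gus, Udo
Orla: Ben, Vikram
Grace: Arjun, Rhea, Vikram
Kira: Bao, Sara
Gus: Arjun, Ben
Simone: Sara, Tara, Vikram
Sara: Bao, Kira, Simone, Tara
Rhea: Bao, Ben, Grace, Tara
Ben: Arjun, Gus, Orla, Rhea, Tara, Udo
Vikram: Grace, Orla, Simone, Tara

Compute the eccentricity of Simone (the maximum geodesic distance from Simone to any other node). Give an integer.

3

Distances from Simone: Arjun:3, Bao:2, Ben:2, Grace:2, Gus:3, Kira:2, Orla:2, Rhea:2, Sara:1, Tara:1, Udo:3, Vikram:1.
The largest is 3 (to Arjun, Udo, and Gus), so the eccentricity of Simone is 3.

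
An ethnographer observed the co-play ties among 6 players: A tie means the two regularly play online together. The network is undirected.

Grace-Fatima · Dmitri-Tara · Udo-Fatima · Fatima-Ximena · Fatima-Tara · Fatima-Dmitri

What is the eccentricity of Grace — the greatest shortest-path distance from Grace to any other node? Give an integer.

Distances from Grace: Dmitri:2, Fatima:1, Tara:2, Udo:2, Ximena:2.
The largest is 2 (to Tara, Udo, Ximena, and Dmitri), so the eccentricity of Grace is 2.

2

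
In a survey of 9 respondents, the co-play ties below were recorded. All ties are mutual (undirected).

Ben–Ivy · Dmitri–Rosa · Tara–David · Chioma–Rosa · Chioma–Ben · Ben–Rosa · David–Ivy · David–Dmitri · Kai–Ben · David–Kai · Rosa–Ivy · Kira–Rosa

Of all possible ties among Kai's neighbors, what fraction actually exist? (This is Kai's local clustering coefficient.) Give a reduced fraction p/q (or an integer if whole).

0

Kai's neighbors: Ben and David (k = 2).
Possible neighbor pairs: C(2,2) = 1. Edges among them: none → e = 0.
Clustering(Kai) = 0/1.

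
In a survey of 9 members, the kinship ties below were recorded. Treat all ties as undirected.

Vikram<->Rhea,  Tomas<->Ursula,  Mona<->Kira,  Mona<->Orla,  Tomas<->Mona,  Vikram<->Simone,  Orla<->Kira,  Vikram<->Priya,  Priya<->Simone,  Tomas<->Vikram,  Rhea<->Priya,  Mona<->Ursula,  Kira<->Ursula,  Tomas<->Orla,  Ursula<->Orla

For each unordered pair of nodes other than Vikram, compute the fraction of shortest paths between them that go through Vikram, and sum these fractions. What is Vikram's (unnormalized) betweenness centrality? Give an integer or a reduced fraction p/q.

Pairs whose geodesics pass through Vikram — Priya–Mona: 1; Priya–Ursula: 1; Priya–Tomas: 1; Priya–Orla: 1; Priya–Kira: 3/3; Rhea–Simone: 1/2; Rhea–Mona: 1; Rhea–Ursula: 1; Rhea–Tomas: 1; Rhea–Orla: 1; Rhea–Kira: 3/3; Simone–Mona: 1; Simone–Ursula: 1; Simone–Tomas: 1 … (+2 more pairs).
All other pairs contribute 0.
Summing the contributions gives betweenness(Vikram) = 31/2.

31/2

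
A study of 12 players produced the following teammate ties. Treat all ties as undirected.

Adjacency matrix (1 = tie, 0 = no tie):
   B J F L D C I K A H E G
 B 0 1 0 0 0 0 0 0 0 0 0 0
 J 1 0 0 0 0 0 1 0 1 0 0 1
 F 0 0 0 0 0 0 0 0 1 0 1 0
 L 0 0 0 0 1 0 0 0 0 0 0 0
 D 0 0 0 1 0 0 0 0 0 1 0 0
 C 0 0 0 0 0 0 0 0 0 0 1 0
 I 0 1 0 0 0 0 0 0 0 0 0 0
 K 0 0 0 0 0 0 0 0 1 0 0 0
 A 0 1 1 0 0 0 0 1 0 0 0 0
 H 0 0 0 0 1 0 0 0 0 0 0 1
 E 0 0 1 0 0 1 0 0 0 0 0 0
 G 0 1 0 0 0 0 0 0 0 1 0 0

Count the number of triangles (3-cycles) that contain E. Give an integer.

E's neighbors are C and F, but none of them are tied to each other, so no triangle contains E.

0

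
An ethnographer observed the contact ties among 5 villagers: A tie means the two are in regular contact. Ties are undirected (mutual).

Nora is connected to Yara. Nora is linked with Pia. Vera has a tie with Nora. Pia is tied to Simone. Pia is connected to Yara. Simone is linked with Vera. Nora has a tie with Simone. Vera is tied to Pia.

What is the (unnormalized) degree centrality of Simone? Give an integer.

Simone is directly tied to Nora, Pia, and Vera. That is 3 neighbors, so the degree of Simone is 3.

3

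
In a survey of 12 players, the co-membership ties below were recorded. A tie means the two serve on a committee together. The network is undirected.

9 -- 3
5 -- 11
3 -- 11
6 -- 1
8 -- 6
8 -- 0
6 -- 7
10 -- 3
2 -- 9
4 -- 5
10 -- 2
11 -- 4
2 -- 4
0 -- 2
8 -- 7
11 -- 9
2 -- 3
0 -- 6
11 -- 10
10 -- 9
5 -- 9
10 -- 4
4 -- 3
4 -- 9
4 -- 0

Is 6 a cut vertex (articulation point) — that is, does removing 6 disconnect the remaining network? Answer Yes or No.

Yes

Removing 6 leaves {0, 2, 3, 4, 5, 7, 8, 9, 10, and 11} with no path to {1}, so the network splits into 2 components. 6 is a cut vertex.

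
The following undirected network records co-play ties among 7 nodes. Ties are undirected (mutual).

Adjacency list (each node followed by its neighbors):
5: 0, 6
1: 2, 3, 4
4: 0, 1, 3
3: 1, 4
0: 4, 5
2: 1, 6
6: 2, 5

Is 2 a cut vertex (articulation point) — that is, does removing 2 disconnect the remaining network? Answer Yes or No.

No

Even without 2, every remaining node can still reach every other (the residual graph is connected), so 2 is not a cut vertex.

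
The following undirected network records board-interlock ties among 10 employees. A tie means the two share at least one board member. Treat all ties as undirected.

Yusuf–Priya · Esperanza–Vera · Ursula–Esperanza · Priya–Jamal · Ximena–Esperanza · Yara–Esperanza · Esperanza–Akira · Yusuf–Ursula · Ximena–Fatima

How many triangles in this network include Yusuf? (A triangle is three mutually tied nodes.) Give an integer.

0

Yusuf's neighbors are Priya and Ursula, but none of them are tied to each other, so no triangle contains Yusuf.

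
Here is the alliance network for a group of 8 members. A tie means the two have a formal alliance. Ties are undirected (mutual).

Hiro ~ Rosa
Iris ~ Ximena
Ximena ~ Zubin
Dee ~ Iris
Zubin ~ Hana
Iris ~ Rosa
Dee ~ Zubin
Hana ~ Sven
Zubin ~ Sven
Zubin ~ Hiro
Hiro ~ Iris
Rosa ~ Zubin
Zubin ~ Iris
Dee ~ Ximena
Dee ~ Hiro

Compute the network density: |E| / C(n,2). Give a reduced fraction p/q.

15/28

There are 15 edges and 8 nodes, so the maximum possible is C(8,2) = 28.
Density = 15/28.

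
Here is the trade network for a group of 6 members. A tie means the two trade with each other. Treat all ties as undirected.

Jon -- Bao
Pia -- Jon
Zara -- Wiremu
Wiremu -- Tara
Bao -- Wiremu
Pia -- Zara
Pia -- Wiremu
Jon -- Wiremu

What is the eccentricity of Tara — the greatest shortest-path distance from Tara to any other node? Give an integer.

Distances from Tara: Bao:2, Jon:2, Pia:2, Wiremu:1, Zara:2.
The largest is 2 (to Jon, Zara, Pia, and Bao), so the eccentricity of Tara is 2.

2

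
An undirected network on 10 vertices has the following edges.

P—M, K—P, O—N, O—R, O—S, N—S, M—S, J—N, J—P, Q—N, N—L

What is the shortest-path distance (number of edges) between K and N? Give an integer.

One shortest route is K – P – J – N, which uses 3 edges, and at distance 2 from K we only reach {J, M}, which does not include N. So d(K,N) = 3.

3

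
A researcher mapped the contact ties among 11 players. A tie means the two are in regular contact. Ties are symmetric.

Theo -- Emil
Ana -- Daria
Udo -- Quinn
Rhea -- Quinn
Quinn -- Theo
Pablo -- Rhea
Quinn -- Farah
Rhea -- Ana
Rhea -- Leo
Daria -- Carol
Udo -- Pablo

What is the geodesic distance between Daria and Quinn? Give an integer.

One shortest route is Daria – Ana – Rhea – Quinn, which uses 3 edges, and at distance 2 from Daria we only reach {Rhea}, which does not include Quinn. So d(Daria,Quinn) = 3.

3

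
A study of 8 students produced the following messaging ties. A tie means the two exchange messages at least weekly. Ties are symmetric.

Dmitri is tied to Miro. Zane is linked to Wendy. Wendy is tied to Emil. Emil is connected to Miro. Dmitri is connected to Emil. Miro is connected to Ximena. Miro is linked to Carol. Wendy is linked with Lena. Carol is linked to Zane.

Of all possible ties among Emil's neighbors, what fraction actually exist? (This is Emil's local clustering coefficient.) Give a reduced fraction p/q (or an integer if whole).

1/3

Emil's neighbors: Dmitri, Miro, and Wendy (k = 3).
Possible neighbor pairs: C(3,2) = 3. Edges among them: Dmitri–Miro → e = 1.
Clustering(Emil) = 1/3.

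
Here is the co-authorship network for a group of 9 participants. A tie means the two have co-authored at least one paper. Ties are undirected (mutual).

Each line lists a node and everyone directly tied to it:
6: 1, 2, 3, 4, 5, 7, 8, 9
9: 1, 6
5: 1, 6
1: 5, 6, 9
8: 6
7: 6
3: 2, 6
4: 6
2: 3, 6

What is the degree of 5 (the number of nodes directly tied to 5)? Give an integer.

2

5 is directly tied to 1 and 6. That is 2 neighbors, so the degree of 5 is 2.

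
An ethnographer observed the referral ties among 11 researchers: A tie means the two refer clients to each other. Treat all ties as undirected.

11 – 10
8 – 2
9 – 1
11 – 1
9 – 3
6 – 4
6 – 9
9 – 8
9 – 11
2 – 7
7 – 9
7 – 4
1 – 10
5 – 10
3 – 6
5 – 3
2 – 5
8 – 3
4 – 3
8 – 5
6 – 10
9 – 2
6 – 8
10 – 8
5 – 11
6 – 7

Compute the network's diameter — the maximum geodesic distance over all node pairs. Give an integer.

Eccentricity of each node (its greatest distance to any other): 1:3, 2:2, 3:2, 4:3, 5:2, 6:2, 7:2, 8:2, 9:2, 10:2, 11:3.
The maximum eccentricity is 3, realized for instance by the pair 11–4 via 11 – 9 – 7 – 4. So the diameter is 3.

3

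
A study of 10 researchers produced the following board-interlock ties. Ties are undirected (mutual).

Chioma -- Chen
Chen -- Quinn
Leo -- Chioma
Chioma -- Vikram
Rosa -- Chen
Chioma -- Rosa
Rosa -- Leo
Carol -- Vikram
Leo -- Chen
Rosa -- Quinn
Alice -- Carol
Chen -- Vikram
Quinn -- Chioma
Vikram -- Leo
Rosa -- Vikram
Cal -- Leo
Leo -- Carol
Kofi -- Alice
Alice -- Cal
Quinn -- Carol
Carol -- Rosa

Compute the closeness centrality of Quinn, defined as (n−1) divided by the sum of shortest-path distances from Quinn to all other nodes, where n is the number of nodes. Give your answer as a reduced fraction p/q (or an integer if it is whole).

Distances from Quinn: Alice:2, Cal:3, Carol:1, Chen:1, Chioma:1, Kofi:3, Leo:2, Rosa:1, Vikram:2. Sum = 16.
n = 10, so closeness = 9/16.

9/16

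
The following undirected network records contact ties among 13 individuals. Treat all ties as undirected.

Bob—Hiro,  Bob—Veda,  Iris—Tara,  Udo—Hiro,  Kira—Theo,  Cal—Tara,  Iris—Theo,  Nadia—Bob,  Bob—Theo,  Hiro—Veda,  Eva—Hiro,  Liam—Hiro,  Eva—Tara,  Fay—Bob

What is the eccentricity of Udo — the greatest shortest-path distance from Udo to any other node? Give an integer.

4

Distances from Udo: Bob:2, Cal:4, Eva:2, Fay:3, Hiro:1, Iris:4, Kira:4, Liam:2, Nadia:3, Tara:3, Theo:3, Veda:2.
The largest is 4 (to Iris, Kira, and Cal), so the eccentricity of Udo is 4.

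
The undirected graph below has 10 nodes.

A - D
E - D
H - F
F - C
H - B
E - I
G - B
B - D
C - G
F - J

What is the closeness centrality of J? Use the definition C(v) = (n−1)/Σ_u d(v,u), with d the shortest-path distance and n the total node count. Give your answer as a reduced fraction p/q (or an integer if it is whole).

Distances from J: A:5, B:3, C:2, D:4, E:5, F:1, G:3, H:2, I:6. Sum = 31.
n = 10, so closeness = 9/31.

9/31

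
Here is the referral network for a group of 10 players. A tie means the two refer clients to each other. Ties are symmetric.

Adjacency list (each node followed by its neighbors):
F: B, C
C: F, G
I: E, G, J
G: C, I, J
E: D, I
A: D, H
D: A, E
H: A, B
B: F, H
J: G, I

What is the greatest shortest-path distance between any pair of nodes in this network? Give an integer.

5

Eccentricity of each node (its greatest distance to any other): A:4, B:4, C:4, D:4, E:4, F:4, G:4, H:5, I:4, J:5.
The maximum eccentricity is 5, realized for instance by the pair J–H via J – I – E – D – A – H. So the diameter is 5.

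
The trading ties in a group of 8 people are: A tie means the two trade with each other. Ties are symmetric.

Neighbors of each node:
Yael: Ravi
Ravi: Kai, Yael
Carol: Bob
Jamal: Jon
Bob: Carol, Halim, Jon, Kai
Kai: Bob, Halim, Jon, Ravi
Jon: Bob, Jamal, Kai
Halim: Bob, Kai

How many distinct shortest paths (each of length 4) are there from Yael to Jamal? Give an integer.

The shortest distance is 4, and the only length-4 path is Yael–Ravi–Kai–Jon–Jamal. So there is exactly 1 shortest path.

1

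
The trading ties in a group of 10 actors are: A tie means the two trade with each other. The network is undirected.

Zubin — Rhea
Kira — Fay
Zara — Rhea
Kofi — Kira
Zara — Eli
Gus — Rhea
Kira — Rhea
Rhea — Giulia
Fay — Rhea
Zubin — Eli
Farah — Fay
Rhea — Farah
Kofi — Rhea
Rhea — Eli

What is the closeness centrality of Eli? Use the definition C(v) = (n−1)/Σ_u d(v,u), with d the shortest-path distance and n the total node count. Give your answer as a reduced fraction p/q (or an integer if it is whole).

3/5

Distances from Eli: Farah:2, Fay:2, Giulia:2, Gus:2, Kira:2, Kofi:2, Rhea:1, Zara:1, Zubin:1. Sum = 15.
n = 10, so closeness = 9/15 = 3/5.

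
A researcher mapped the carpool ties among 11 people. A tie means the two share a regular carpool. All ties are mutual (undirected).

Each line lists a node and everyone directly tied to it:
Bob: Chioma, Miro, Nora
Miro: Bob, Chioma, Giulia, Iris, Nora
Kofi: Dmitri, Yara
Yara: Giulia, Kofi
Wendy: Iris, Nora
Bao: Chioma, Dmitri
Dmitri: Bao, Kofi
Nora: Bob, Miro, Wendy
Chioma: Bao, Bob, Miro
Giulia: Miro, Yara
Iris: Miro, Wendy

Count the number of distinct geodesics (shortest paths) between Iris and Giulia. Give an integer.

1

The shortest distance is 2, and the only length-2 path is Iris–Miro–Giulia. So there is exactly 1 shortest path.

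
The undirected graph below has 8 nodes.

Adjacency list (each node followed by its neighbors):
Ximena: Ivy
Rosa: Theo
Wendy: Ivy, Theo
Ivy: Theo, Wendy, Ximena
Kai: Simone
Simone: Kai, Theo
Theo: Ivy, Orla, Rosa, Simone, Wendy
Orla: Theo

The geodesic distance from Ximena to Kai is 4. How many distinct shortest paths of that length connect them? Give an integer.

1

The shortest distance is 4, and the only length-4 path is Ximena–Ivy–Theo–Simone–Kai. So there is exactly 1 shortest path.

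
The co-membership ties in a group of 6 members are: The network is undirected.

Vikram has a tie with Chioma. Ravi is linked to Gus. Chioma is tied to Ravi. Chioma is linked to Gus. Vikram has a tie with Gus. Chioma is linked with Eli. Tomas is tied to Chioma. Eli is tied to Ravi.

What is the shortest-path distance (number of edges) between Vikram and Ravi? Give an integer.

One shortest route is Vikram – Chioma – Ravi, which uses 2 edges, and Vikram and Ravi are not directly tied, so nothing shorter exists. So d(Vikram,Ravi) = 2.

2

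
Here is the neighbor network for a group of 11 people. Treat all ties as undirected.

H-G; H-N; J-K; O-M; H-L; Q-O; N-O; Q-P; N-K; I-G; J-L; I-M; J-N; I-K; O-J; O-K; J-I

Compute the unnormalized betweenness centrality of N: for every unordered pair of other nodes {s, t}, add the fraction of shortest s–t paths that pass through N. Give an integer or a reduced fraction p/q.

Pairs whose geodesics pass through N — O–H: 1; O–G: 1/4; J–H: 1/2; H–Q: 1; H–K: 1; H–M: 1/2; H–P: 1; Q–G: 1/4; G–P: 1/4.
All other pairs contribute 0.
Summing the contributions gives betweenness(N) = 23/4.

23/4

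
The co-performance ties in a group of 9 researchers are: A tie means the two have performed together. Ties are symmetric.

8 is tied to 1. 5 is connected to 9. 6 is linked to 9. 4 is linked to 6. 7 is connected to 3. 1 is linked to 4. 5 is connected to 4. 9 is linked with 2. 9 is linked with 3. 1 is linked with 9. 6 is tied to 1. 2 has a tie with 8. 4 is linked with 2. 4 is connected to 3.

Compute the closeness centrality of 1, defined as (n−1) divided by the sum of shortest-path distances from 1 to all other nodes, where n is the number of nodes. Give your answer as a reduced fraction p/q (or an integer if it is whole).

8/13

Distances from 1: 2:2, 3:2, 4:1, 5:2, 6:1, 7:3, 8:1, 9:1. Sum = 13.
n = 9, so closeness = 8/13.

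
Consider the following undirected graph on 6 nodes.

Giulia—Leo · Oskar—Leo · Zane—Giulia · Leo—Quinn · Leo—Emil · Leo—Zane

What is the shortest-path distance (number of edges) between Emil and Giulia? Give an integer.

2

One shortest route is Emil – Leo – Giulia, which uses 2 edges, and Emil and Giulia are not directly tied, so nothing shorter exists. So d(Emil,Giulia) = 2.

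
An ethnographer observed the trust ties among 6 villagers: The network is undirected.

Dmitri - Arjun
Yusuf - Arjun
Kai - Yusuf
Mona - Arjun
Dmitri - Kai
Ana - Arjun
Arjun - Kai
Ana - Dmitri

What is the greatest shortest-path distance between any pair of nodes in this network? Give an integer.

2

Eccentricity of each node (its greatest distance to any other): Ana:2, Arjun:1, Dmitri:2, Kai:2, Mona:2, Yusuf:2.
The maximum eccentricity is 2, realized for instance by the pair Ana–Mona via Ana – Arjun – Mona. So the diameter is 2.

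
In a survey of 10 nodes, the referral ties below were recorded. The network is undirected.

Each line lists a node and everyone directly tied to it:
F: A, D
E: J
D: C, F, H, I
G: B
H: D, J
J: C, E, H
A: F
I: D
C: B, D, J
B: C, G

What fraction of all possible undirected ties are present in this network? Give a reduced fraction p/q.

2/9

There are 10 edges and 10 nodes, so the maximum possible is C(10,2) = 45.
Density = 10/45 = 2/9.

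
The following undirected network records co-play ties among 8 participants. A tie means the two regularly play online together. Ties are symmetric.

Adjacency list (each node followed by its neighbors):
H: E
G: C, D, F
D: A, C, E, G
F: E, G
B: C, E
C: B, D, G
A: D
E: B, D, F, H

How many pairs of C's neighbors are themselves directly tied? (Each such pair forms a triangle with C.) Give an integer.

1

C's neighbors: B, D, and G.
Neighbor pairs that are themselves tied: C–D–G. Each forms one triangle with C, for 1 in total.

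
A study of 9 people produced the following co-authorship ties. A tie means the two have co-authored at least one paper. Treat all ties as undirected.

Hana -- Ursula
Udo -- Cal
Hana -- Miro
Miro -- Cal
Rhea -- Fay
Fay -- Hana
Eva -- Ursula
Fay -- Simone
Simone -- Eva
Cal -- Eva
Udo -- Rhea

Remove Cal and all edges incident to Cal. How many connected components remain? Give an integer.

1

Cal's neighbors (Eva, Miro, and Udo) remain reachable from one another through other ties, so the rest of the network stays in one piece.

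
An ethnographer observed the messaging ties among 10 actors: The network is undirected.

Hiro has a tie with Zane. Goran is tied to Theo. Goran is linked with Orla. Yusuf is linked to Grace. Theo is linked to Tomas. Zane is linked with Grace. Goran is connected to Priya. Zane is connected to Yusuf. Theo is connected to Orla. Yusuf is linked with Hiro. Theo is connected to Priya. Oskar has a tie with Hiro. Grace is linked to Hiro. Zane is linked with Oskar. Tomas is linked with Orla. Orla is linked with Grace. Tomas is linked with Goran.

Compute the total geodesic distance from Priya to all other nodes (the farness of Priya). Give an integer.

Distances from Priya: Goran:1, Grace:3, Hiro:4, Orla:2, Oskar:5, Theo:1, Tomas:2, Yusuf:4, Zane:4.
Sum = 1 + 3 + 4 + 2 + 5 + 1 + 2 + 4 + 4 = 26.

26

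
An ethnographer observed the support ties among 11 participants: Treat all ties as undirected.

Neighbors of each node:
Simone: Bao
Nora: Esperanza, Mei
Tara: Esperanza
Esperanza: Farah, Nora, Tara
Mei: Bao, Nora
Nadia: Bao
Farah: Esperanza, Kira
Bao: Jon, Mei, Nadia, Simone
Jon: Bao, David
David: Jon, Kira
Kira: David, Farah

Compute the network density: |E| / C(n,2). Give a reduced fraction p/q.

There are 11 edges and 11 nodes, so the maximum possible is C(11,2) = 55.
Density = 11/55 = 1/5.

1/5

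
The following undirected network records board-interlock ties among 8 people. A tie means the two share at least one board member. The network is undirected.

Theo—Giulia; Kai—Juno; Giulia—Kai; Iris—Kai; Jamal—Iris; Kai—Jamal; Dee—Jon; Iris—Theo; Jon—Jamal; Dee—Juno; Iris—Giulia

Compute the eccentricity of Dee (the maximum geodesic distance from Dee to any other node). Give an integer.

4

Distances from Dee: Giulia:3, Iris:3, Jamal:2, Jon:1, Juno:1, Kai:2, Theo:4.
The largest is 4 (to Theo), so the eccentricity of Dee is 4.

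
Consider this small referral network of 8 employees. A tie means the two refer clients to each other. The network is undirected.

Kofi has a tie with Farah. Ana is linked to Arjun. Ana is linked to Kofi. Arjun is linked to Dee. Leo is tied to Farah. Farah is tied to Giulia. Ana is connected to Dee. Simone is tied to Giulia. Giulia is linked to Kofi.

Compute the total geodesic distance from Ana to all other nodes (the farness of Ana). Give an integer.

Distances from Ana: Arjun:1, Dee:1, Farah:2, Giulia:2, Kofi:1, Leo:3, Simone:3.
Sum = 1 + 1 + 2 + 2 + 1 + 3 + 3 = 13.

13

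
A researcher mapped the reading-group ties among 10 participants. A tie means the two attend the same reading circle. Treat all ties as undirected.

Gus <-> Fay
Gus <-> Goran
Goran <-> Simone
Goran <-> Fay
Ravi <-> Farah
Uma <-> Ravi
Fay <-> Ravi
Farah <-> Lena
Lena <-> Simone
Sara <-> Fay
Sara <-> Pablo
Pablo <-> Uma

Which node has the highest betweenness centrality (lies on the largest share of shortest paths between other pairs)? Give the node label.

Unnormalized betweenness of each node: Farah:5, Fay:31/2, Goran:7, Gus:0, Lena:5/2, Pablo:1, Ravi:25/2, Sara:4, Simone:7/2, Uma:3.
Fay has the largest value, 31/2, making it the main broker — the node through which the most shortest paths run.

Fay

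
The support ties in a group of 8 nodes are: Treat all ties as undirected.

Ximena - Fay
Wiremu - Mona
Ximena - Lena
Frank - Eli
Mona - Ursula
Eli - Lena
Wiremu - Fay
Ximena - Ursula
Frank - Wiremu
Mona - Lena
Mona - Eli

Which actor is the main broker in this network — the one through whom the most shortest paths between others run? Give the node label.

Mona

Unnormalized betweenness of each node: Eli:5/2, Fay:3/2, Frank:5/6, Lena:7/3, Mona:16/3, Ursula:1/2, Wiremu:25/6, Ximena:17/6.
Mona has the largest value, 16/3, making it the main broker — the node through which the most shortest paths run.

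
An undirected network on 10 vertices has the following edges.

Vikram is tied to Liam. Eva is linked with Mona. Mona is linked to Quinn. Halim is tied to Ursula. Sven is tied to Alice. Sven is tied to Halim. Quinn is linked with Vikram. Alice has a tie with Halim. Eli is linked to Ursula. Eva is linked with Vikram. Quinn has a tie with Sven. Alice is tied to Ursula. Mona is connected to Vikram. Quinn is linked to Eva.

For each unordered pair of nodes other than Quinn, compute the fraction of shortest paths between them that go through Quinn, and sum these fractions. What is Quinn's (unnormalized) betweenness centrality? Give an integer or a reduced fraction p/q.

Pairs whose geodesics pass through Quinn — Eli–Eva: 2/2; Eli–Liam: 2/2; Eli–Mona: 2/2; Eli–Vikram: 2/2; Alice–Eva: 1; Alice–Liam: 1; Alice–Mona: 1; Alice–Vikram: 1; Ursula–Eva: 2/2; Ursula–Liam: 2/2; Ursula–Mona: 2/2; Ursula–Vikram: 2/2; Halim–Eva: 1; Halim–Liam: 1 … (+6 more pairs).
All other pairs contribute 0.
Summing the contributions gives betweenness(Quinn) = 20.

20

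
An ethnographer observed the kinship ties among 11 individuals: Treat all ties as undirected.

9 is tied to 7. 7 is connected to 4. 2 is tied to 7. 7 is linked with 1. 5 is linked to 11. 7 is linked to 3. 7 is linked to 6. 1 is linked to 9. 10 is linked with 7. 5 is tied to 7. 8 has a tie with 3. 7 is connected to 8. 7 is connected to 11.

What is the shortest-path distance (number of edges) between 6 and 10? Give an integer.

2

One shortest route is 6 – 7 – 10, which uses 2 edges, and 6 and 10 are not directly tied, so nothing shorter exists. So d(6,10) = 2.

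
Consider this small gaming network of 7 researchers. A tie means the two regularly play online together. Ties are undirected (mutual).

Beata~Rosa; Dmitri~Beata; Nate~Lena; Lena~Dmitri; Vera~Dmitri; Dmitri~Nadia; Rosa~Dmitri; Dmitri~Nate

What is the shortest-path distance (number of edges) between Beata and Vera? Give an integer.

One shortest route is Beata – Dmitri – Vera, which uses 2 edges, and Beata and Vera are not directly tied, so nothing shorter exists. So d(Beata,Vera) = 2.

2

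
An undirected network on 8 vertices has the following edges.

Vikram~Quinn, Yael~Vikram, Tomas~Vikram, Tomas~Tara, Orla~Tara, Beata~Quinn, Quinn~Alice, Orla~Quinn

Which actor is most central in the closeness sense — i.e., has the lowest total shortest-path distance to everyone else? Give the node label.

Quinn

Farness (sum of distances to all others) for each node — Alice:16, Beata:16, Orla:13, Quinn:10, Tara:15, Tomas:14, Vikram:11, Yael:17.
The smallest farness is 10, for Quinn, so Quinn has the highest closeness.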